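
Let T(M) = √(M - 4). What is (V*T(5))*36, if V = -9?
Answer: -324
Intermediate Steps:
T(M) = √(-4 + M)
(V*T(5))*36 = -9*√(-4 + 5)*36 = -9*√1*36 = -9*1*36 = -9*36 = -324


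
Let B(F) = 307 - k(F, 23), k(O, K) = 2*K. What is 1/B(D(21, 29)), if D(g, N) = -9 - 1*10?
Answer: 1/261 ≈ 0.0038314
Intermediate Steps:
D(g, N) = -19 (D(g, N) = -9 - 10 = -19)
B(F) = 261 (B(F) = 307 - 2*23 = 307 - 1*46 = 307 - 46 = 261)
1/B(D(21, 29)) = 1/261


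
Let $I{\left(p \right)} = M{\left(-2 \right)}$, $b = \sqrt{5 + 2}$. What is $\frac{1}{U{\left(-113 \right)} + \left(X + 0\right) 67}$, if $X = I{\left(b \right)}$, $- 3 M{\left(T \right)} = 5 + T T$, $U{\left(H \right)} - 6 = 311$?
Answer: $\frac{1}{116} \approx 0.0086207$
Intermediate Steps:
$U{\left(H \right)} = 317$ ($U{\left(H \right)} = 6 + 311 = 317$)
$M{\left(T \right)} = - \frac{5}{3} - \frac{T^{2}}{3}$ ($M{\left(T \right)} = - \frac{5 + T T}{3} = - \frac{5 + T^{2}}{3} = - \frac{5}{3} - \frac{T^{2}}{3}$)
$b = \sqrt{7} \approx 2.6458$
$I{\left(p \right)} = -3$ ($I{\left(p \right)} = - \frac{5}{3} - \frac{\left(-2\right)^{2}}{3} = - \frac{5}{3} - \frac{4}{3} = -3$)
$X = -3$
$\frac{1}{U{\left(-113 \right)} + \left(X + 0\right) 67} = \frac{1}{317 + \left(-3 + 0\right) 67} = \frac{1}{317 - 201} = \frac{1}{116}$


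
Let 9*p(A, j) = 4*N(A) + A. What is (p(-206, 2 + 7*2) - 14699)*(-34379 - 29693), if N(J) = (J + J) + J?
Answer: 8647733768/9 ≈ 9.6086e+8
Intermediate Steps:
N(J) = 3*J (N(J) = 2*J + J = 3*J)
p(A, j) = 13*A/9 (p(A, j) = (4*(3*A) + A)/9 = (12*A + A)/9 = (13*A)/9 = 13*A/9)
(p(-206, 2 + 7*2) - 14699)*(-34379 - 29693) = ((13/9)*(-206) - 14699)*(-34379 - 29693) = (-2678/9 - 14699)*(-64072) = -134969/9*(-64072) = 8647733768/9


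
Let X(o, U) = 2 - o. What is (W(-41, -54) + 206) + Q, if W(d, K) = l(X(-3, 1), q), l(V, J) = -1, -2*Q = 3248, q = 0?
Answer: -1419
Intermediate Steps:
Q = -1624 (Q = -½*3248 = -1624)
W(d, K) = -1
(W(-41, -54) + 206) + Q = (-1 + 206) - 1624 = 205 - 1624 = -1419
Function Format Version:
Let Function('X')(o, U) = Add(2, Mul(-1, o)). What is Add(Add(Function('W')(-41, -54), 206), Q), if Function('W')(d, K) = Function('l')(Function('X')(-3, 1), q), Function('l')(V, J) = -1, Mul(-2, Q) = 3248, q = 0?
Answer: -1419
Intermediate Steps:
Q = -1624 (Q = Mul(Rational(-1, 2), 3248) = -1624)
Function('W')(d, K) = -1
Add(Add(Function('W')(-41, -54), 206), Q) = Add(Add(-1, 206), -1624) = Add(205, -1624) = -1419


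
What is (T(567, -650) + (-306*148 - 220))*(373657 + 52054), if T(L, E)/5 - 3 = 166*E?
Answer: -249037955023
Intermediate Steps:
T(L, E) = 15 + 830*E (T(L, E) = 15 + 5*(166*E) = 15 + 830*E)
(T(567, -650) + (-306*148 - 220))*(373657 + 52054) = ((15 + 830*(-650)) + (-306*148 - 220))*(373657 + 52054) = ((15 - 539500) + (-45288 - 220))*425711 = (-539485 - 45508)*425711 = -584993*425711 = -249037955023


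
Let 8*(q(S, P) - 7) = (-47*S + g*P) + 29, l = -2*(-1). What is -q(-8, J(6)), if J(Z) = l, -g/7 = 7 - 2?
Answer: -391/8 ≈ -48.875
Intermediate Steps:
g = -35 (g = -7*(7 - 2) = -7*5 = -35)
l = 2
J(Z) = 2
q(S, P) = 85/8 - 47*S/8 - 35*P/8 (q(S, P) = 7 + ((-47*S - 35*P) + 29)/8 = 7 + (29 - 47*S - 35*P)/8 = 7 + (29/8 - 47*S/8 - 35*P/8) = 85/8 - 47*S/8 - 35*P/8)
-q(-8, J(6)) = -(85/8 - 47/8*(-8) - 35/8*2) = -(85/8 + 47 - 35/4) = -1*391/8 = -391/8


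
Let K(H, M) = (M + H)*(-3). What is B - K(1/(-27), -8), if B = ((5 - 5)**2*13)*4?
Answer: -217/9 ≈ -24.111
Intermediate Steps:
K(H, M) = -3*H - 3*M (K(H, M) = (H + M)*(-3) = -3*H - 3*M)
B = 0 (B = (0**2*13)*4 = (0*13)*4 = 0*4 = 0)
B - K(1/(-27), -8) = 0 - (-3/(-27) - 3*(-8)) = 0 - (-3*(-1/27) + 24) = 0 - (1/9 + 24) = 0 - 1*217/9 = 0 - 217/9 = -217/9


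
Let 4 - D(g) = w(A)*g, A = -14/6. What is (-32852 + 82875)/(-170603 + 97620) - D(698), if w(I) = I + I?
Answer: -714215741/218949 ≈ -3262.0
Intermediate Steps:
A = -7/3 (A = -14*1/6 = -7/3 ≈ -2.3333)
w(I) = 2*I
D(g) = 4 + 14*g/3 (D(g) = 4 - 2*(-7/3)*g = 4 - (-14)*g/3 = 4 + 14*g/3)
(-32852 + 82875)/(-170603 + 97620) - D(698) = (-32852 + 82875)/(-170603 + 97620) - (4 + (14/3)*698) = 50023/(-72983) - (4 + 9772/3) = 50023*(-1/72983) - 1*9784/3 = -50023/72983 - 9784/3 = -714215741/218949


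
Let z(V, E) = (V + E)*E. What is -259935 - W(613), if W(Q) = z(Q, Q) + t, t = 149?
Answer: -1011622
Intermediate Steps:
z(V, E) = E*(E + V) (z(V, E) = (E + V)*E = E*(E + V))
W(Q) = 149 + 2*Q² (W(Q) = Q*(Q + Q) + 149 = Q*(2*Q) + 149 = 2*Q² + 149 = 149 + 2*Q²)
-259935 - W(613) = -259935 - (149 + 2*613²) = -259935 - (149 + 2*375769) = -259935 - (149 + 751538) = -259935 - 1*751687 = -259935 - 751687 = -1011622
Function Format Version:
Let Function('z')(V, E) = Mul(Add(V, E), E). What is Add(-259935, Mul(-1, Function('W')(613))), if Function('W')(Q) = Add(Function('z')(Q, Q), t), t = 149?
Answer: -1011622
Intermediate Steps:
Function('z')(V, E) = Mul(E, Add(E, V)) (Function('z')(V, E) = Mul(Add(E, V), E) = Mul(E, Add(E, V)))
Function('W')(Q) = Add(149, Mul(2, Pow(Q, 2))) (Function('W')(Q) = Add(Mul(Q, Add(Q, Q)), 149) = Add(Mul(Q, Mul(2, Q)), 149) = Add(Mul(2, Pow(Q, 2)), 149) = Add(149, Mul(2, Pow(Q, 2))))
Add(-259935, Mul(-1, Function('W')(613))) = Add(-259935, Mul(-1, Add(149, Mul(2, Pow(613, 2))))) = Add(-259935, Mul(-1, Add(149, Mul(2, 375769)))) = Add(-259935, Mul(-1, Add(149, 751538))) = Add(-259935, Mul(-1, 751687)) = Add(-259935, -751687) = -1011622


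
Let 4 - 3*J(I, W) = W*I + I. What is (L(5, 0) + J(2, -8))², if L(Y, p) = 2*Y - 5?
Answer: 121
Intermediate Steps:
L(Y, p) = -5 + 2*Y
J(I, W) = 4/3 - I/3 - I*W/3 (J(I, W) = 4/3 - (W*I + I)/3 = 4/3 - (I*W + I)/3 = 4/3 - (I + I*W)/3 = 4/3 + (-I/3 - I*W/3) = 4/3 - I/3 - I*W/3)
(L(5, 0) + J(2, -8))² = ((-5 + 2*5) + (4/3 - ⅓*2 - ⅓*2*(-8)))² = ((-5 + 10) + (4/3 - ⅔ + 16/3))² = (5 + 6)² = 11² = 121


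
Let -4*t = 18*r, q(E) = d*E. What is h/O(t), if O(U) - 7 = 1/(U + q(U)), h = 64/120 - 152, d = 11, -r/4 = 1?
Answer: -163584/7565 ≈ -21.624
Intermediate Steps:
r = -4 (r = -4*1 = -4)
q(E) = 11*E
h = -2272/15 (h = 64*(1/120) - 152 = 8/15 - 152 = -2272/15 ≈ -151.47)
t = 18 (t = -9*(-4)/2 = -¼*(-72) = 18)
O(U) = 7 + 1/(12*U) (O(U) = 7 + 1/(U + 11*U) = 7 + 1/(12*U))
h/O(t) = -2272/(15*(7 + (1/12)/18)) = -2272/(15*(7 + (1/12)*(1/18))) = -2272/(15*(7 + 1/216)) = -2272/(15*1513/216) = -2272/15*216/1513 = -163584/7565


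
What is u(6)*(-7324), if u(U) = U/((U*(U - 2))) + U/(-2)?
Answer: 20141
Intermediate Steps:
u(U) = 1/(-2 + U) - U/2 (u(U) = U/((U*(-2 + U))) + U*(-1/2) = U*(1/(U*(-2 + U))) - U/2 = 1/(-2 + U) - U/2)
u(6)*(-7324) = ((1 + 6 - 1/2*6**2)/(-2 + 6))*(-7324) = ((1 + 6 - 1/2*36)/4)*(-7324) = ((1 + 6 - 18)/4)*(-7324) = ((1/4)*(-11))*(-7324) = -11/4*(-7324) = 20141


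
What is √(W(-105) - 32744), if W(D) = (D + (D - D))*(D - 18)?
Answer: I*√19829 ≈ 140.82*I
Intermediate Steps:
W(D) = D*(-18 + D) (W(D) = (D + 0)*(-18 + D) = D*(-18 + D))
√(W(-105) - 32744) = √(-105*(-18 - 105) - 32744) = √(-105*(-123) - 32744) = √(12915 - 32744) = √(-19829) = I*√19829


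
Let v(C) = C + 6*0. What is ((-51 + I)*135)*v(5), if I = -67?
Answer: -79650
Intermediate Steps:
v(C) = C (v(C) = C + 0 = C)
((-51 + I)*135)*v(5) = ((-51 - 67)*135)*5 = -118*135*5 = -15930*5 = -79650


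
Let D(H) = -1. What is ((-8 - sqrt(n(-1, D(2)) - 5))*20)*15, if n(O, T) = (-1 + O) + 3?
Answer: -2400 - 600*I ≈ -2400.0 - 600.0*I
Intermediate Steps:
n(O, T) = 2 + O
((-8 - sqrt(n(-1, D(2)) - 5))*20)*15 = ((-8 - sqrt((2 - 1) - 5))*20)*15 = ((-8 - sqrt(1 - 5))*20)*15 = ((-8 - sqrt(-4))*20)*15 = ((-8 - 2*I)*20)*15 = (-160 - 40*I)*15 = -2400 - 600*I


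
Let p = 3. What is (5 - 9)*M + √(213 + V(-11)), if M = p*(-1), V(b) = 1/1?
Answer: 12 + √214 ≈ 26.629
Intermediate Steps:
V(b) = 1
M = -3 (M = 3*(-1) = -3)
(5 - 9)*M + √(213 + V(-11)) = (5 - 9)*(-3) + √(213 + 1) = -4*(-3) + √214 = 12 + √214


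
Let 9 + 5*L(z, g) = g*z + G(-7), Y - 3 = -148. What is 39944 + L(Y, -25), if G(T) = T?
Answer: 203329/5 ≈ 40666.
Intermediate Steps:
Y = -145 (Y = 3 - 148 = -145)
L(z, g) = -16/5 + g*z/5 (L(z, g) = -9/5 + (g*z - 7)/5 = -9/5 + (-7 + g*z)/5 = -9/5 + (-7/5 + g*z/5) = -16/5 + g*z/5)
39944 + L(Y, -25) = 39944 + (-16/5 + (⅕)*(-25)*(-145)) = 39944 + (-16/5 + 725) = 39944 + 3609/5 = 203329/5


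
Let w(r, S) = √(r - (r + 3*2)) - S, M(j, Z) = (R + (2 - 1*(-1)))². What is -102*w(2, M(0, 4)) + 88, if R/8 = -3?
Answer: 45070 - 102*I*√6 ≈ 45070.0 - 249.85*I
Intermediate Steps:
R = -24 (R = 8*(-3) = -24)
M(j, Z) = 441 (M(j, Z) = (-24 + (2 - 1*(-1)))² = (-24 + (2 + 1))² = (-24 + 3)² = (-21)² = 441)
w(r, S) = -S + I*√6 (w(r, S) = √(r - (r + 6)) - S = √(r - (6 + r)) - S = √(r + (-6 - r)) - S = √(-6) - S = I*√6 - S = -S + I*√6)
-102*w(2, M(0, 4)) + 88 = -102*(-1*441 + I*√6) + 88 = -102*(-441 + I*√6) + 88 = (44982 - 102*I*√6) + 88 = 45070 - 102*I*√6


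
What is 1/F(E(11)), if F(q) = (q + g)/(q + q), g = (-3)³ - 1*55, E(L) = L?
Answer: -22/71 ≈ -0.30986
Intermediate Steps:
g = -82 (g = -27 - 55 = -82)
F(q) = (-82 + q)/(2*q) (F(q) = (q - 82)/(q + q) = (-82 + q)/((2*q)) = (-82 + q)*(1/(2*q)) = (-82 + q)/(2*q))
1/F(E(11)) = 1/((½)*(-82 + 11)/11) = 1/((½)*(1/11)*(-71)) = 1/(-71/22) = -22/71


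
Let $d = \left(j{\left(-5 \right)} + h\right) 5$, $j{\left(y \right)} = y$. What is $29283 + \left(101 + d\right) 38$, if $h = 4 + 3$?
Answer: $33501$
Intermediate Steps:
$h = 7$
$d = 10$ ($d = \left(-5 + 7\right) 5 = 2 \cdot 5 = 10$)
$29283 + \left(101 + d\right) 38 = 29283 + \left(101 + 10\right) 38 = 29283 + 111 \cdot 38 = 29283 + 4218 = 33501$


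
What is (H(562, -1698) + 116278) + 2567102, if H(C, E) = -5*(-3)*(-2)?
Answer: 2683350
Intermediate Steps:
H(C, E) = -30 (H(C, E) = 15*(-2) = -30)
(H(562, -1698) + 116278) + 2567102 = (-30 + 116278) + 2567102 = 116248 + 2567102 = 2683350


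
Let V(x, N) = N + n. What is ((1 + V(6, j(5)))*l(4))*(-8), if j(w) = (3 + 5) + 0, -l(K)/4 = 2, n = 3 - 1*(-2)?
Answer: 896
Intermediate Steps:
n = 5 (n = 3 + 2 = 5)
l(K) = -8 (l(K) = -4*2 = -8)
j(w) = 8 (j(w) = 8 + 0 = 8)
V(x, N) = 5 + N (V(x, N) = N + 5 = 5 + N)
((1 + V(6, j(5)))*l(4))*(-8) = ((1 + (5 + 8))*(-8))*(-8) = ((1 + 13)*(-8))*(-8) = (14*(-8))*(-8) = -112*(-8) = 896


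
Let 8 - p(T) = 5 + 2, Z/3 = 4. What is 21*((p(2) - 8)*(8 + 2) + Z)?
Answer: -1218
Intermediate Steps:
Z = 12 (Z = 3*4 = 12)
p(T) = 1 (p(T) = 8 - (5 + 2) = 8 - 1*7 = 8 - 7 = 1)
21*((p(2) - 8)*(8 + 2) + Z) = 21*((1 - 8)*(8 + 2) + 12) = 21*(-7*10 + 12) = 21*(-70 + 12) = 21*(-58) = -1218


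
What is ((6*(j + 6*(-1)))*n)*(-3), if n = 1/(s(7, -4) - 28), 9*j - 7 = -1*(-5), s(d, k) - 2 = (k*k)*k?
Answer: -14/15 ≈ -0.93333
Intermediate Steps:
s(d, k) = 2 + k³ (s(d, k) = 2 + (k*k)*k = 2 + k²*k = 2 + k³)
j = 4/3 (j = 7/9 + (-1*(-5))/9 = 7/9 + (⅑)*5 = 7/9 + 5/9 = 4/3 ≈ 1.3333)
n = -1/90 (n = 1/((2 + (-4)³) - 28) = 1/((2 - 64) - 28) = 1/(-62 - 28) = 1/(-90) = -1/90 ≈ -0.011111)
((6*(j + 6*(-1)))*n)*(-3) = ((6*(4/3 + 6*(-1)))*(-1/90))*(-3) = ((6*(4/3 - 6))*(-1/90))*(-3) = ((6*(-14/3))*(-1/90))*(-3) = -28*(-1/90)*(-3) = (14/45)*(-3) = -14/15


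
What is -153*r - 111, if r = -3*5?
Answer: 2184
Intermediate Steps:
r = -15
-153*r - 111 = -153*(-15) - 111 = 2295 - 111 = 2184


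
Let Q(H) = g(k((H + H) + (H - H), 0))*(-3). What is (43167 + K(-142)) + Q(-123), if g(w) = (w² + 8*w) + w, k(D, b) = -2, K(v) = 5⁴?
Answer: 43834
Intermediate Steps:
K(v) = 625
g(w) = w² + 9*w
Q(H) = 42 (Q(H) = -2*(9 - 2)*(-3) = -2*7*(-3) = -14*(-3) = 42)
(43167 + K(-142)) + Q(-123) = (43167 + 625) + 42 = 43792 + 42 = 43834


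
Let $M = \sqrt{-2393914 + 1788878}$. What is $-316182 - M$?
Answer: $-316182 - 38 i \sqrt{419} \approx -3.1618 \cdot 10^{5} - 777.84 i$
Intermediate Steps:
$M = 38 i \sqrt{419}$ ($M = \sqrt{-605036} = 38 i \sqrt{419} \approx 777.84 i$)
$-316182 - M = -316182 - 38 i \sqrt{419}$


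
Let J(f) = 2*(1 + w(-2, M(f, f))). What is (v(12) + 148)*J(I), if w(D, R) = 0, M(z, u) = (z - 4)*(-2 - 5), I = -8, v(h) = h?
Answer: 320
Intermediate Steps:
M(z, u) = 28 - 7*z (M(z, u) = (-4 + z)*(-7) = 28 - 7*z)
J(f) = 2 (J(f) = 2*(1 + 0) = 2*1 = 2)
(v(12) + 148)*J(I) = (12 + 148)*2 = 160*2 = 320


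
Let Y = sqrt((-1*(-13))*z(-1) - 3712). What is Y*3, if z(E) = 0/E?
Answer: 24*I*sqrt(58) ≈ 182.78*I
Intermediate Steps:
z(E) = 0
Y = 8*I*sqrt(58) (Y = sqrt(-1*(-13)*0 - 3712) = sqrt(13*0 - 3712) = sqrt(0 - 3712) = sqrt(-3712) = 8*I*sqrt(58) ≈ 60.926*I)
Y*3 = (8*I*sqrt(58))*3 = 24*I*sqrt(58)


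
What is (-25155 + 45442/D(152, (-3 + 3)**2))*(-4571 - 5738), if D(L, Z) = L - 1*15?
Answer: 35058775037/137 ≈ 2.5590e+8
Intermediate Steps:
D(L, Z) = -15 + L (D(L, Z) = L - 15 = -15 + L)
(-25155 + 45442/D(152, (-3 + 3)**2))*(-4571 - 5738) = (-25155 + 45442/(-15 + 152))*(-4571 - 5738) = (-25155 + 45442/137)*(-10309) = -3400793/137*(-10309) = 35058775037/137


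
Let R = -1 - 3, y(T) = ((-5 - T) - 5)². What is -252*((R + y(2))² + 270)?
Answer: -5007240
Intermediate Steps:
y(T) = (-10 - T)²
R = -4
-252*((R + y(2))² + 270) = -252*((-4 + (10 + 2)²)² + 270) = -252*((-4 + 12²)² + 270) = -252*((-4 + 144)² + 270) = -252*(140² + 270) = -252*(19600 + 270) = -252*19870 = -5007240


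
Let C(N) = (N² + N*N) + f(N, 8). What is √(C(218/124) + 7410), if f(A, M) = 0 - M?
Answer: 5*√1139082/62 ≈ 86.071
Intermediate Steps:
f(A, M) = -M
C(N) = -8 + 2*N² (C(N) = (N² + N*N) - 1*8 = (N² + N²) - 8 = 2*N² - 8 = -8 + 2*N²)
√(C(218/124) + 7410) = √((-8 + 2*(218/124)²) + 7410) = √((-8 + 2*(218*(1/124))²) + 7410) = √((-8 + 2*(109/62)²) + 7410) = √((-8 + 2*(11881/3844)) + 7410) = √((-8 + 11881/1922) + 7410) = √(-3495/1922 + 7410) = √(14238525/1922) = 5*√1139082/62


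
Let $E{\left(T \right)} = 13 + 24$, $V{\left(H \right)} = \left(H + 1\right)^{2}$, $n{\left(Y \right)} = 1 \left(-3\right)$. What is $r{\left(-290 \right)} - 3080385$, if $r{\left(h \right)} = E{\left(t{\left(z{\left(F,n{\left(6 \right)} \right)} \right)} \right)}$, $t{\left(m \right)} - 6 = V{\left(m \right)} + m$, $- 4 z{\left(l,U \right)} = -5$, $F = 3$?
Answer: $-3080348$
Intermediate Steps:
$n{\left(Y \right)} = -3$
$z{\left(l,U \right)} = \frac{5}{4}$ ($z{\left(l,U \right)} = \left(- \frac{1}{4}\right) \left(-5\right) = \frac{5}{4}$)
$V{\left(H \right)} = \left(1 + H\right)^{2}$
$t{\left(m \right)} = 6 + m + \left(1 + m\right)^{2}$ ($t{\left(m \right)} = 6 + \left(\left(1 + m\right)^{2} + m\right) = 6 + \left(m + \left(1 + m\right)^{2}\right) = 6 + m + \left(1 + m\right)^{2}$)
$E{\left(T \right)} = 37$
$r{\left(h \right)} = 37$
$r{\left(-290 \right)} - 3080385 = 37 - 3080385 = -3080348$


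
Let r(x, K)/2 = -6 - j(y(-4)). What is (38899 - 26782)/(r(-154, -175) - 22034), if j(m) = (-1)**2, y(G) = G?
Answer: -12117/22048 ≈ -0.54957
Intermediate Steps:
j(m) = 1
r(x, K) = -14 (r(x, K) = 2*(-6 - 1*1) = 2*(-6 - 1) = 2*(-7) = -14)
(38899 - 26782)/(r(-154, -175) - 22034) = (38899 - 26782)/(-14 - 22034) = 12117/(-22048) = 12117*(-1/22048) = -12117/22048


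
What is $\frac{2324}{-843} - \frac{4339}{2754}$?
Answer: $- \frac{3352691}{773874} \approx -4.3323$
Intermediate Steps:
$\frac{2324}{-843} - \frac{4339}{2754} = 2324 \left(- \frac{1}{843}\right) - \frac{4339}{2754} = - \frac{2324}{843} - \frac{4339}{2754} = - \frac{3352691}{773874}$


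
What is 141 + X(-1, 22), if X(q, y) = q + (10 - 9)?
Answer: 141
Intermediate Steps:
X(q, y) = 1 + q (X(q, y) = q + 1 = 1 + q)
141 + X(-1, 22) = 141 + (1 - 1) = 141 + 0 = 141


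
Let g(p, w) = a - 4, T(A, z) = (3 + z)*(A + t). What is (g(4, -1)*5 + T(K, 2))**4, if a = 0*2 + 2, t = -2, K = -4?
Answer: 2560000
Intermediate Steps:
T(A, z) = (-2 + A)*(3 + z) (T(A, z) = (3 + z)*(A - 2) = (3 + z)*(-2 + A) = (-2 + A)*(3 + z))
a = 2 (a = 0 + 2 = 2)
g(p, w) = -2 (g(p, w) = 2 - 4 = -2)
(g(4, -1)*5 + T(K, 2))**4 = (-2*5 + (-6 - 2*2 + 3*(-4) - 4*2))**4 = (-10 + (-6 - 4 - 12 - 8))**4 = (-10 - 30)**4 = (-40)**4 = 2560000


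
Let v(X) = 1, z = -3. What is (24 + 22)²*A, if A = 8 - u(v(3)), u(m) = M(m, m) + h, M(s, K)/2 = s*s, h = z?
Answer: 19044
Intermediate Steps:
h = -3
M(s, K) = 2*s² (M(s, K) = 2*(s*s) = 2*s²)
u(m) = -3 + 2*m² (u(m) = 2*m² - 3 = -3 + 2*m²)
A = 9 (A = 8 - (-3 + 2*1²) = 8 - (-3 + 2*1) = 8 - (-3 + 2) = 8 - 1*(-1) = 8 + 1 = 9)
(24 + 22)²*A = (24 + 22)²*9 = 46²*9 = 2116*9 = 19044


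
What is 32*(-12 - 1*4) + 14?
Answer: -498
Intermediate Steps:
32*(-12 - 1*4) + 14 = 32*(-12 - 4) + 14 = 32*(-16) + 14 = -512 + 14 = -498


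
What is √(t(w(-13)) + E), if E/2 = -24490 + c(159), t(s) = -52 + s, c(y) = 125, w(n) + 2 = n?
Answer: I*√48797 ≈ 220.9*I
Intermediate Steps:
w(n) = -2 + n
E = -48730 (E = 2*(-24490 + 125) = 2*(-24365) = -48730)
√(t(w(-13)) + E) = √((-52 + (-2 - 13)) - 48730) = √((-52 - 15) - 48730) = √(-67 - 48730) = √(-48797) = I*√48797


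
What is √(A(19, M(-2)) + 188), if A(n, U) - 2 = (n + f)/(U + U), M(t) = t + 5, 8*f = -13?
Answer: √27777/12 ≈ 13.889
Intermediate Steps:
f = -13/8 (f = (⅛)*(-13) = -13/8 ≈ -1.6250)
M(t) = 5 + t
A(n, U) = 2 + (-13/8 + n)/(2*U) (A(n, U) = 2 + (n - 13/8)/(U + U) = 2 + (-13/8 + n)/((2*U)) = 2 + (-13/8 + n)*(1/(2*U)) = 2 + (-13/8 + n)/(2*U))
√(A(19, M(-2)) + 188) = √((-13 + 8*19 + 32*(5 - 2))/(16*(5 - 2)) + 188) = √((1/16)*(-13 + 152 + 32*3)/3 + 188) = √((1/16)*(⅓)*(-13 + 152 + 96) + 188) = √((1/16)*(⅓)*235 + 188) = √(235/48 + 188) = √(9259/48) = √27777/12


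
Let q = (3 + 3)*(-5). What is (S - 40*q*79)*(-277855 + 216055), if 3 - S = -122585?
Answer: -13434578400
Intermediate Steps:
S = 122588 (S = 3 - 1*(-122585) = 3 + 122585 = 122588)
q = -30 (q = 6*(-5) = -30)
(S - 40*q*79)*(-277855 + 216055) = (122588 - 40*(-30)*79)*(-277855 + 216055) = (122588 + 1200*79)*(-61800) = (122588 + 94800)*(-61800) = 217388*(-61800) = -13434578400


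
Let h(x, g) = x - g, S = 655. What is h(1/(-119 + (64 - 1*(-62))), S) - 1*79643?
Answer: -562085/7 ≈ -80298.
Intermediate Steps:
h(1/(-119 + (64 - 1*(-62))), S) - 1*79643 = (1/(-119 + (64 - 1*(-62))) - 1*655) - 1*79643 = (1/(-119 + (64 + 62)) - 655) - 79643 = (1/(-119 + 126) - 655) - 79643 = (1/7 - 655) - 79643 = -4584/7 - 79643 = -562085/7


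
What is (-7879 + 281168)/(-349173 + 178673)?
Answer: -273289/170500 ≈ -1.6029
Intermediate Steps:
(-7879 + 281168)/(-349173 + 178673) = 273289/(-170500) = 273289*(-1/170500) = -273289/170500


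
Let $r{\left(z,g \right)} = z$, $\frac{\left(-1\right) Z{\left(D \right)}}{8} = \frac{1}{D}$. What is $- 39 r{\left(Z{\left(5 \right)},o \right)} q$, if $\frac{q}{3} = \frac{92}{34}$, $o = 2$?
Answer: $\frac{43056}{85} \approx 506.54$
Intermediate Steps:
$Z{\left(D \right)} = - \frac{8}{D}$
$q = \frac{138}{17}$ ($q = 3 \cdot \frac{92}{34} = 3 \cdot 92 \cdot \frac{1}{34} = 3 \cdot \frac{46}{17} = \frac{138}{17} \approx 8.1176$)
$- 39 r{\left(Z{\left(5 \right)},o \right)} q = - 39 \left(- \frac{8}{5}\right) \frac{138}{17} = - 39 \left(\left(-8\right) \frac{1}{5}\right) \frac{138}{17} = \left(-39\right) \left(- \frac{8}{5}\right) \frac{138}{17} = \frac{312}{5} \cdot \frac{138}{17} = \frac{43056}{85}$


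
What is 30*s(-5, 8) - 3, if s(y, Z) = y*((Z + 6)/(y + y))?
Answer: 207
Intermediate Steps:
s(y, Z) = 3 + Z/2 (s(y, Z) = y*((6 + Z)/((2*y))) = y*((6 + Z)*(1/(2*y))) = y*((6 + Z)/(2*y)) = 3 + Z/2)
30*s(-5, 8) - 3 = 30*(3 + (1/2)*8) - 3 = 30*(3 + 4) - 3 = 30*7 - 3 = 210 - 3 = 207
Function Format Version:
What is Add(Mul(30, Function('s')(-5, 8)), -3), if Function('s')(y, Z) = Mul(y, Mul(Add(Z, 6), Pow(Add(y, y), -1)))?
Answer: 207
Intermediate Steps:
Function('s')(y, Z) = Add(3, Mul(Rational(1, 2), Z)) (Function('s')(y, Z) = Mul(y, Mul(Add(6, Z), Pow(Mul(2, y), -1))) = Mul(y, Mul(Add(6, Z), Mul(Rational(1, 2), Pow(y, -1)))) = Mul(y, Mul(Rational(1, 2), Pow(y, -1), Add(6, Z))) = Add(3, Mul(Rational(1, 2), Z)))
Add(Mul(30, Function('s')(-5, 8)), -3) = Add(Mul(30, Add(3, Mul(Rational(1, 2), 8))), -3) = Add(Mul(30, Add(3, 4)), -3) = Add(Mul(30, 7), -3) = Add(210, -3) = 207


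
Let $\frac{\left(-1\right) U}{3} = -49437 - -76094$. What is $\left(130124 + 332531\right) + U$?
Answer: $382684$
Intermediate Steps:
$U = -79971$ ($U = - 3 \left(-49437 - -76094\right) = - 3 \left(-49437 + 76094\right) = \left(-3\right) 26657 = -79971$)
$\left(130124 + 332531\right) + U = \left(130124 + 332531\right) - 79971 = 462655 - 79971 = 382684$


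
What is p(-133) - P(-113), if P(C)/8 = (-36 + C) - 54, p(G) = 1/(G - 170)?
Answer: 492071/303 ≈ 1624.0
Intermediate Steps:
p(G) = 1/(-170 + G)
P(C) = -720 + 8*C (P(C) = 8*((-36 + C) - 54) = 8*(-90 + C) = -720 + 8*C)
p(-133) - P(-113) = 1/(-170 - 133) - (-720 + 8*(-113)) = 1/(-303) - (-720 - 904) = -1/303 - 1*(-1624) = -1/303 + 1624 = 492071/303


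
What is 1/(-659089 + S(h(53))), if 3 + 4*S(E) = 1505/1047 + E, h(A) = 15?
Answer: -4188/2760250663 ≈ -1.5173e-6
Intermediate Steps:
S(E) = -409/1047 + E/4 (S(E) = -¾ + (1505/1047 + E)/4 = -¾ + (1505/4188 + E/4) = -409/1047 + E/4)
1/(-659089 + S(h(53))) = 1/(-659089 + (-409/1047 + (¼)*15)) = 1/(-659089 + (-409/1047 + 15/4)) = 1/(-659089 + 14069/4188) = 1/(-2760250663/4188) = -4188/2760250663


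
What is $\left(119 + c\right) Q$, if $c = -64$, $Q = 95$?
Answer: $5225$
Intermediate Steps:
$\left(119 + c\right) Q = \left(119 - 64\right) 95 = 55 \cdot 95 = 5225$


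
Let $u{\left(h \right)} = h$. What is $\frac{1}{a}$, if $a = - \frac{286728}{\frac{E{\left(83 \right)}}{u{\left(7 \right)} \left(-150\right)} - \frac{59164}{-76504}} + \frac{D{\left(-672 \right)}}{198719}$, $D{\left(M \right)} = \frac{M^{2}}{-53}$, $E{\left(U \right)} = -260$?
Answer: $- \frac{21594305477417}{6064554242990298384} \approx -3.5607 \cdot 10^{-6}$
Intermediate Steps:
$D{\left(M \right)} = - \frac{M^{2}}{53}$ ($D{\left(M \right)} = M^{2} \left(- \frac{1}{53}\right) = - \frac{M^{2}}{53}$)
$a = - \frac{6064554242990298384}{21594305477417}$ ($a = - \frac{286728}{- \frac{260}{7 \left(-150\right)} - \frac{59164}{-76504}} + \frac{\left(- \frac{1}{53}\right) \left(-672\right)^{2}}{198719} = - \frac{286728}{- \frac{260}{-1050} - - \frac{14791}{19126}} + \left(- \frac{1}{53}\right) 451584 \cdot \frac{1}{198719} = - \frac{286728}{\left(-260\right) \left(- \frac{1}{1050}\right) + \frac{14791}{19126}} - \frac{451584}{10532107} = - \frac{286728}{\frac{26}{105} + \frac{14791}{19126}} - \frac{451584}{10532107} = - \frac{286728}{\frac{2050331}{2008230}} - \frac{451584}{10532107} = \left(-286728\right) \frac{2008230}{2050331} - \frac{451584}{10532107} = - \frac{575815771440}{2050331} - \frac{451584}{10532107} = - \frac{6064554242990298384}{21594305477417} \approx -2.8084 \cdot 10^{5}$)
$\frac{1}{a} = \frac{1}{- \frac{6064554242990298384}{21594305477417}} = - \frac{21594305477417}{6064554242990298384}$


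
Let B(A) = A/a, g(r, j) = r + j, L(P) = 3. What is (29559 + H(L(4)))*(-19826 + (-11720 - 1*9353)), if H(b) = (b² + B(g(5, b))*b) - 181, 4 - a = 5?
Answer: -1200917337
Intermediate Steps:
a = -1 (a = 4 - 1*5 = 4 - 5 = -1)
g(r, j) = j + r
B(A) = -A (B(A) = A/(-1) = A*(-1) = -A)
H(b) = -181 + b² + b*(-5 - b) (H(b) = (b² + (-(b + 5))*b) - 181 = (b² + (-(5 + b))*b) - 181 = (b² + (-5 - b)*b) - 181 = (b² + b*(-5 - b)) - 181 = -181 + b² + b*(-5 - b))
(29559 + H(L(4)))*(-19826 + (-11720 - 1*9353)) = (29559 + (-181 - 5*3))*(-19826 + (-11720 - 1*9353)) = (29559 + (-181 - 15))*(-19826 + (-11720 - 9353)) = (29559 - 196)*(-19826 - 21073) = 29363*(-40899) = -1200917337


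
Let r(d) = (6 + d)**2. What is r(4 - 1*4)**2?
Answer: 1296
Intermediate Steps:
r(4 - 1*4)**2 = ((6 + (4 - 1*4))**2)**2 = ((6 + (4 - 4))**2)**2 = ((6 + 0)**2)**2 = (6**2)**2 = 36**2 = 1296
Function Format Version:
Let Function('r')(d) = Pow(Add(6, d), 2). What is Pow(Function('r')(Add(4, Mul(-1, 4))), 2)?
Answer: 1296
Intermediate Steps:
Pow(Function('r')(Add(4, Mul(-1, 4))), 2) = Pow(Pow(Add(6, Add(4, Mul(-1, 4))), 2), 2) = Pow(Pow(Add(6, Add(4, -4)), 2), 2) = Pow(Pow(Add(6, 0), 2), 2) = Pow(Pow(6, 2), 2) = Pow(36, 2) = 1296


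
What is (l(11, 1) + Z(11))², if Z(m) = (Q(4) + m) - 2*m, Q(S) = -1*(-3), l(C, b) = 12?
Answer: 16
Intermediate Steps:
Q(S) = 3
Z(m) = 3 - m (Z(m) = (3 + m) - 2*m = 3 - m)
(l(11, 1) + Z(11))² = (12 + (3 - 1*11))² = (12 + (3 - 11))² = (12 - 8)² = 4² = 16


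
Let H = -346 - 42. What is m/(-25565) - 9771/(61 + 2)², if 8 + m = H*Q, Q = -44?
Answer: -105840877/33822495 ≈ -3.1293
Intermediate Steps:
H = -388
m = 17064 (m = -8 - 388*(-44) = -8 + 17072 = 17064)
m/(-25565) - 9771/(61 + 2)² = 17064/(-25565) - 9771/(61 + 2)² = 17064*(-1/25565) - 9771/(63²) = -17064/25565 - 9771/3969 = -17064/25565 - 9771*1/3969 = -17064/25565 - 3257/1323 = -105840877/33822495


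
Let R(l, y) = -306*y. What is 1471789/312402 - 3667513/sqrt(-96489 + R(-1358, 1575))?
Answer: 1471789/312402 + 3667513*I*sqrt(64271)/192813 ≈ 4.7112 + 4822.2*I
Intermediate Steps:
1471789/312402 - 3667513/sqrt(-96489 + R(-1358, 1575)) = 1471789/312402 - 3667513/sqrt(-96489 - 306*1575) = 1471789*(1/312402) - 3667513/sqrt(-96489 - 481950) = 1471789/312402 - 3667513*(-I*sqrt(64271)/192813) = 1471789/312402 - (-3667513)*I*sqrt(64271)/192813 = 1471789/312402 + 3667513*I*sqrt(64271)/192813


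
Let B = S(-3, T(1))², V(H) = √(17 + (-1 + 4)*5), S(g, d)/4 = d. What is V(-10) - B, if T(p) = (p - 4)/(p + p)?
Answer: -36 + 4*√2 ≈ -30.343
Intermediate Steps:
T(p) = (-4 + p)/(2*p) (T(p) = (-4 + p)/((2*p)) = (-4 + p)*(1/(2*p)) = (-4 + p)/(2*p))
S(g, d) = 4*d
V(H) = 4*√2 (V(H) = √(17 + 3*5) = √(17 + 15) = √32 = 4*√2)
B = 36 (B = (4*((½)*(-4 + 1)/1))² = (4*((½)*1*(-3)))² = (4*(-3/2))² = (-6)² = 36)
V(-10) - B = 4*√2 - 1*36 = 4*√2 - 36 = -36 + 4*√2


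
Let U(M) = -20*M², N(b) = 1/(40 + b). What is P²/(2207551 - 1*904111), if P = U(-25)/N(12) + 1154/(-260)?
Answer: 2380115837777643/7342712000 ≈ 3.2415e+5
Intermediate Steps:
P = -84500577/130 (P = (-20*(-25)²)/(1/(40 + 12)) + 1154/(-260) = (-20*625)/(1/52) + 1154*(-1/260) = -12500/1/52 - 577/130 = -12500*52 - 577/130 = -650000 - 577/130 = -84500577/130 ≈ -6.5000e+5)
P²/(2207551 - 1*904111) = (-84500577/130)²/(2207551 - 1*904111) = 7140347513332929/(16900*(2207551 - 904111)) = (7140347513332929/16900)/1303440 = (7140347513332929/16900)*(1/1303440) = 2380115837777643/7342712000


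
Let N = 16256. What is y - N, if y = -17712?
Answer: -33968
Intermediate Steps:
y - N = -17712 - 1*16256 = -17712 - 16256 = -33968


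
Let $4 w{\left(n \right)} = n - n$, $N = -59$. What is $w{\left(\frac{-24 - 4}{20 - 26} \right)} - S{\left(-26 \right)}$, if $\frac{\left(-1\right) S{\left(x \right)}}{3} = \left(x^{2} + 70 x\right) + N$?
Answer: $-3609$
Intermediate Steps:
$w{\left(n \right)} = 0$ ($w{\left(n \right)} = \frac{n - n}{4} = \frac{1}{4} \cdot 0 = 0$)
$S{\left(x \right)} = 177 - 210 x - 3 x^{2}$ ($S{\left(x \right)} = - 3 \left(\left(x^{2} + 70 x\right) - 59\right) = - 3 \left(-59 + x^{2} + 70 x\right) = 177 - 210 x - 3 x^{2}$)
$w{\left(\frac{-24 - 4}{20 - 26} \right)} - S{\left(-26 \right)} = 0 - \left(177 - -5460 - 3 \left(-26\right)^{2}\right) = 0 - \left(177 + 5460 - 2028\right) = 0 - 3609 = -3609$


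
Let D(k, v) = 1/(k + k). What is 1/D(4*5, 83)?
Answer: 40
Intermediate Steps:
D(k, v) = 1/(2*k)
1/D(4*5, 83) = 1/(1/(2*((4*5)))) = 1/((½)/20) = 1/((½)*(1/20)) = 1/(1/40) = 40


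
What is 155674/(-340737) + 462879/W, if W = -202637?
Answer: -189265314161/69045923469 ≈ -2.7411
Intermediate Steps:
155674/(-340737) + 462879/W = 155674/(-340737) + 462879/(-202637) = 155674*(-1/340737) + 462879*(-1/202637) = -155674/340737 - 462879/202637 = -189265314161/69045923469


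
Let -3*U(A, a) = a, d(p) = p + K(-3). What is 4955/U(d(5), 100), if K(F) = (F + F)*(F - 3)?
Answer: -2973/20 ≈ -148.65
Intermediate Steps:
K(F) = 2*F*(-3 + F) (K(F) = (2*F)*(-3 + F) = 2*F*(-3 + F))
d(p) = 36 + p (d(p) = p + 2*(-3)*(-3 - 3) = p + 2*(-3)*(-6) = p + 36 = 36 + p)
U(A, a) = -a/3
4955/U(d(5), 100) = 4955/((-⅓*100)) = 4955/(-100/3) = 4955*(-3/100) = -2973/20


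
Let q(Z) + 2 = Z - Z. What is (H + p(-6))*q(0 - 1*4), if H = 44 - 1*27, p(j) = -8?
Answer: -18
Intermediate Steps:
H = 17 (H = 44 - 27 = 17)
q(Z) = -2 (q(Z) = -2 + (Z - Z) = -2 + 0 = -2)
(H + p(-6))*q(0 - 1*4) = (17 - 8)*(-2) = 9*(-2) = -18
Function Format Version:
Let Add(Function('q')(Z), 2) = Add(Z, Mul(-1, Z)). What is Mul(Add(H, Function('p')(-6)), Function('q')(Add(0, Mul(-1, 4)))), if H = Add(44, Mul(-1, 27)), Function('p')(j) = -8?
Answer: -18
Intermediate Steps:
H = 17 (H = Add(44, -27) = 17)
Function('q')(Z) = -2 (Function('q')(Z) = Add(-2, Add(Z, Mul(-1, Z))) = Add(-2, 0) = -2)
Mul(Add(H, Function('p')(-6)), Function('q')(Add(0, Mul(-1, 4)))) = Mul(Add(17, -8), -2) = Mul(9, -2) = -18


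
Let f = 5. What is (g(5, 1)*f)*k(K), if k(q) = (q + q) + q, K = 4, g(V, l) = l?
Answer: 60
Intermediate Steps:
k(q) = 3*q (k(q) = 2*q + q = 3*q)
(g(5, 1)*f)*k(K) = (1*5)*(3*4) = 5*12 = 60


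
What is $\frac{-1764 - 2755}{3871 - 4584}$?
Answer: $\frac{4519}{713} \approx 6.338$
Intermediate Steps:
$\frac{-1764 - 2755}{3871 - 4584} = - \frac{4519}{-713} = \left(-4519\right) \left(- \frac{1}{713}\right) = \frac{4519}{713}$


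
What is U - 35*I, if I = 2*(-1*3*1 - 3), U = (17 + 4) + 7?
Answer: 448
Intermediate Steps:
U = 28 (U = 21 + 7 = 28)
I = -12 (I = 2*(-3*1 - 3) = 2*(-3 - 3) = 2*(-6) = -12)
U - 35*I = 28 - 35*(-12) = 28 + 420 = 448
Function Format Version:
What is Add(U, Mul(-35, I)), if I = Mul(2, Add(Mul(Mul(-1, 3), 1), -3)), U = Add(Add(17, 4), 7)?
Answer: 448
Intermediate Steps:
U = 28 (U = Add(21, 7) = 28)
I = -12 (I = Mul(2, Add(Mul(-3, 1), -3)) = Mul(2, Add(-3, -3)) = Mul(2, -6) = -12)
Add(U, Mul(-35, I)) = Add(28, Mul(-35, -12)) = Add(28, 420) = 448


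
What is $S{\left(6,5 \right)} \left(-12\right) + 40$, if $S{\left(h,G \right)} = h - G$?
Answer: $28$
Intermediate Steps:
$S{\left(6,5 \right)} \left(-12\right) + 40 = \left(6 - 5\right) \left(-12\right) + 40 = 1 \left(-12\right) + 40 = -12 + 40 = 28$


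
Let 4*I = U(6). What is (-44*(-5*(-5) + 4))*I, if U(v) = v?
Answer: -1914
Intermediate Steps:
I = 3/2 (I = (1/4)*6 = 3/2 ≈ 1.5000)
(-44*(-5*(-5) + 4))*I = -44*(-5*(-5) + 4)*(3/2) = -44*(25 + 4)*(3/2) = -44*29*(3/2) = -1276*3/2 = -1914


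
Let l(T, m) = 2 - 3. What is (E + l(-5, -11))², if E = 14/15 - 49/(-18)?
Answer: 57121/8100 ≈ 7.0520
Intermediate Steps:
l(T, m) = -1
E = 329/90 (E = 14*(1/15) - 49*(-1/18) = 14/15 + 49/18 = 329/90 ≈ 3.6556)
(E + l(-5, -11))² = (329/90 - 1)² = (239/90)² = 57121/8100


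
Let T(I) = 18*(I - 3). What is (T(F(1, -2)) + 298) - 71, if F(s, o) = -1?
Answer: 155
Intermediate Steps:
T(I) = -54 + 18*I (T(I) = 18*(-3 + I) = -54 + 18*I)
(T(F(1, -2)) + 298) - 71 = ((-54 + 18*(-1)) + 298) - 71 = ((-54 - 18) + 298) - 71 = (-72 + 298) - 71 = 226 - 71 = 155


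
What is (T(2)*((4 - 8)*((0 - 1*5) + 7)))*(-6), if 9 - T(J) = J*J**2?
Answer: 48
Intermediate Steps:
T(J) = 9 - J**3 (T(J) = 9 - J*J**2 = 9 - J**3)
(T(2)*((4 - 8)*((0 - 1*5) + 7)))*(-6) = ((9 - 1*2**3)*((4 - 8)*((0 - 1*5) + 7)))*(-6) = ((9 - 1*8)*(-4*((0 - 5) + 7)))*(-6) = ((9 - 8)*(-4*(-5 + 7)))*(-6) = (1*(-4*2))*(-6) = (1*(-8))*(-6) = -8*(-6) = 48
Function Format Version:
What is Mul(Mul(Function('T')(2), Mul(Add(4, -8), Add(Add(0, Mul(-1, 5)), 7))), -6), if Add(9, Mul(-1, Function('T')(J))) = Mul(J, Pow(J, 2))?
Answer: 48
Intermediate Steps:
Function('T')(J) = Add(9, Mul(-1, Pow(J, 3))) (Function('T')(J) = Add(9, Mul(-1, Mul(J, Pow(J, 2)))) = Add(9, Mul(-1, Pow(J, 3))))
Mul(Mul(Function('T')(2), Mul(Add(4, -8), Add(Add(0, Mul(-1, 5)), 7))), -6) = Mul(Mul(Add(9, Mul(-1, Pow(2, 3))), Mul(Add(4, -8), Add(Add(0, Mul(-1, 5)), 7))), -6) = Mul(Mul(Add(9, Mul(-1, 8)), Mul(-4, Add(Add(0, -5), 7))), -6) = Mul(Mul(Add(9, -8), Mul(-4, Add(-5, 7))), -6) = Mul(Mul(1, Mul(-4, 2)), -6) = Mul(Mul(1, -8), -6) = Mul(-8, -6) = 48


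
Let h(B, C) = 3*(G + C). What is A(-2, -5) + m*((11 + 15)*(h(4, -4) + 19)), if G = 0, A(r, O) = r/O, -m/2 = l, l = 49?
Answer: -89178/5 ≈ -17836.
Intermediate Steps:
m = -98 (m = -2*49 = -98)
h(B, C) = 3*C (h(B, C) = 3*(0 + C) = 3*C)
A(-2, -5) + m*((11 + 15)*(h(4, -4) + 19)) = -2/(-5) - 98*(11 + 15)*(3*(-4) + 19) = -2*(-⅕) - 2548*(-12 + 19) = ⅖ - 2548*7 = ⅖ - 98*182 = ⅖ - 17836 = -89178/5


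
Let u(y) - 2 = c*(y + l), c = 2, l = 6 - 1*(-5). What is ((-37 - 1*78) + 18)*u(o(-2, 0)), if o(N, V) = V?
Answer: -2328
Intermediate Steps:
l = 11 (l = 6 + 5 = 11)
u(y) = 24 + 2*y (u(y) = 2 + 2*(y + 11) = 2 + 2*(11 + y) = 2 + (22 + 2*y) = 24 + 2*y)
((-37 - 1*78) + 18)*u(o(-2, 0)) = ((-37 - 1*78) + 18)*(24 + 2*0) = ((-37 - 78) + 18)*(24 + 0) = (-115 + 18)*24 = -97*24 = -2328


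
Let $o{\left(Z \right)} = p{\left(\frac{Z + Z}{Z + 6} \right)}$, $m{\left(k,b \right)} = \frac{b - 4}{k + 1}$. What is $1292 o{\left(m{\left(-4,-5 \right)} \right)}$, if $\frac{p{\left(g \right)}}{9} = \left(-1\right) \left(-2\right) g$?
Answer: $15504$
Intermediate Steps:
$p{\left(g \right)} = 18 g$ ($p{\left(g \right)} = 9 \left(-1\right) \left(-2\right) g = 9 \cdot 2 g = 18 g$)
$m{\left(k,b \right)} = \frac{-4 + b}{1 + k}$
$o{\left(Z \right)} = \frac{36 Z}{6 + Z}$ ($o{\left(Z \right)} = 18 \frac{Z + Z}{Z + 6} = 18 \frac{2 Z}{6 + Z} = \frac{36 Z}{6 + Z}$)
$1292 o{\left(m{\left(-4,-5 \right)} \right)} = 1292 \frac{36 \frac{-4 - 5}{1 - 4}}{6 + \frac{-4 - 5}{1 - 4}} = 1292 \frac{36 \frac{1}{-3} \left(-9\right)}{6 + \frac{1}{-3} \left(-9\right)} = 1292 \frac{36 \left(\left(- \frac{1}{3}\right) \left(-9\right)\right)}{6 - -3} = 1292 \cdot 36 \cdot 3 \frac{1}{6 + 3} = 1292 \cdot 36 \cdot 3 \cdot \frac{1}{9} = 1292 \cdot 12 = 15504$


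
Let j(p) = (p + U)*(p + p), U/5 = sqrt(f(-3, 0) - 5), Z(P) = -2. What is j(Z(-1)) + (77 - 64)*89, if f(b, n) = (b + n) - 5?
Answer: 1165 - 20*I*sqrt(13) ≈ 1165.0 - 72.111*I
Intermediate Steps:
f(b, n) = -5 + b + n
U = 5*I*sqrt(13) (U = 5*sqrt((-5 - 3 + 0) - 5) = 5*sqrt(-8 - 5) = 5*sqrt(-13) = 5*(I*sqrt(13)) = 5*I*sqrt(13) ≈ 18.028*I)
j(p) = 2*p*(p + 5*I*sqrt(13)) (j(p) = (p + 5*I*sqrt(13))*(p + p) = (p + 5*I*sqrt(13))*(2*p) = 2*p*(p + 5*I*sqrt(13)))
j(Z(-1)) + (77 - 64)*89 = 2*(-2)*(-2 + 5*I*sqrt(13)) + (77 - 64)*89 = (8 - 20*I*sqrt(13)) + 13*89 = (8 - 20*I*sqrt(13)) + 1157 = 1165 - 20*I*sqrt(13)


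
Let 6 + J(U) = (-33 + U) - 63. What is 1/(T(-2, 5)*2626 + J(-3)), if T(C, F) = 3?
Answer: 1/7773 ≈ 0.00012865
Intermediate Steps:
J(U) = -102 + U (J(U) = -6 + ((-33 + U) - 63) = -6 + (-96 + U) = -102 + U)
1/(T(-2, 5)*2626 + J(-3)) = 1/(3*2626 + (-102 - 3)) = 1/(7878 - 105) = 1/7773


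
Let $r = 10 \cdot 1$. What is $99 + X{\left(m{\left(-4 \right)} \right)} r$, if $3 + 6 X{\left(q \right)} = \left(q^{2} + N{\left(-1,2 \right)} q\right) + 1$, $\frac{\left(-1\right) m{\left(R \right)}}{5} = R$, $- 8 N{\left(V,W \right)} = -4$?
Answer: $779$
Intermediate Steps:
$N{\left(V,W \right)} = \frac{1}{2}$ ($N{\left(V,W \right)} = \left(- \frac{1}{8}\right) \left(-4\right) = \frac{1}{2}$)
$m{\left(R \right)} = - 5 R$
$r = 10$
$X{\left(q \right)} = - \frac{1}{3} + \frac{q^{2}}{6} + \frac{q}{12}$ ($X{\left(q \right)} = - \frac{1}{2} + \frac{\left(q^{2} + \frac{q}{2}\right) + 1}{6} = - \frac{1}{2} + \frac{1 + q^{2} + \frac{q}{2}}{6} = - \frac{1}{2} + \left(\frac{1}{6} + \frac{q^{2}}{6} + \frac{q}{12}\right) = - \frac{1}{3} + \frac{q^{2}}{6} + \frac{q}{12}$)
$99 + X{\left(m{\left(-4 \right)} \right)} r = 99 + \left(- \frac{1}{3} + \frac{\left(\left(-5\right) \left(-4\right)\right)^{2}}{6} + \frac{\left(-5\right) \left(-4\right)}{12}\right) 10 = 99 + \left(- \frac{1}{3} + \frac{20^{2}}{6} + \frac{1}{12} \cdot 20\right) 10 = 99 + \left(- \frac{1}{3} + \frac{1}{6} \cdot 400 + \frac{5}{3}\right) 10 = 99 + \left(- \frac{1}{3} + \frac{200}{3} + \frac{5}{3}\right) 10 = 99 + 68 \cdot 10 = 99 + 680 = 779$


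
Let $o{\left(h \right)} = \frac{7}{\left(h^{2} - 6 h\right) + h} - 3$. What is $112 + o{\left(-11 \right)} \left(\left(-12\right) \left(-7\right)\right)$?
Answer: $- \frac{6013}{44} \approx -136.66$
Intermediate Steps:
$o{\left(h \right)} = -3 + \frac{7}{h^{2} - 5 h}$ ($o{\left(h \right)} = \frac{7}{h^{2} - 5 h} - 3 = -3 + \frac{7}{h^{2} - 5 h}$)
$112 + o{\left(-11 \right)} \left(\left(-12\right) \left(-7\right)\right) = 112 + \frac{7 - 3 \left(-11\right)^{2} + 15 \left(-11\right)}{\left(-11\right) \left(-5 - 11\right)} \left(\left(-12\right) \left(-7\right)\right) = 112 + - \frac{7 - 363 - 165}{11 \left(-16\right)} 84 = 112 + \left(- \frac{1}{11}\right) \left(- \frac{1}{16}\right) \left(7 - 363 - 165\right) 84 = 112 + \left(- \frac{1}{11}\right) \left(- \frac{1}{16}\right) \left(-521\right) 84 = 112 - \frac{10941}{44} = - \frac{6013}{44}$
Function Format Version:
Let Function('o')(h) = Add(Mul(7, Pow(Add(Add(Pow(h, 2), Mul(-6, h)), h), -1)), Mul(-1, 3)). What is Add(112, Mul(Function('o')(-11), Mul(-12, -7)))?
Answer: Rational(-6013, 44) ≈ -136.66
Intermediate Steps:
Function('o')(h) = Add(-3, Mul(7, Pow(Add(Pow(h, 2), Mul(-5, h)), -1))) (Function('o')(h) = Add(Mul(7, Pow(Add(Pow(h, 2), Mul(-5, h)), -1)), -3) = Add(-3, Mul(7, Pow(Add(Pow(h, 2), Mul(-5, h)), -1))))
Add(112, Mul(Function('o')(-11), Mul(-12, -7))) = Add(112, Mul(Mul(Pow(-11, -1), Pow(Add(-5, -11), -1), Add(7, Mul(-3, Pow(-11, 2)), Mul(15, -11))), Mul(-12, -7))) = Add(112, Mul(Mul(Rational(-1, 11), Pow(-16, -1), Add(7, Mul(-3, 121), -165)), 84)) = Add(112, Mul(Mul(Rational(-1, 11), Rational(-1, 16), Add(7, -363, -165)), 84)) = Add(112, Mul(Mul(Rational(-1, 11), Rational(-1, 16), -521), 84)) = Add(112, Mul(Rational(-521, 176), 84)) = Add(112, Rational(-10941, 44)) = Rational(-6013, 44)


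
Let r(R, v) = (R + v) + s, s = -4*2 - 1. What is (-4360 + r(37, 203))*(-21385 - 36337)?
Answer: 238334138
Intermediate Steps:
s = -9 (s = -8 - 1 = -9)
r(R, v) = -9 + R + v (r(R, v) = (R + v) - 9 = -9 + R + v)
(-4360 + r(37, 203))*(-21385 - 36337) = (-4360 + (-9 + 37 + 203))*(-21385 - 36337) = (-4360 + 231)*(-57722) = -4129*(-57722) = 238334138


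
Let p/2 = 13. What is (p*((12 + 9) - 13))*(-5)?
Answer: -1040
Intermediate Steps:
p = 26 (p = 2*13 = 26)
(p*((12 + 9) - 13))*(-5) = (26*((12 + 9) - 13))*(-5) = (26*(21 - 13))*(-5) = (26*8)*(-5) = 208*(-5) = -1040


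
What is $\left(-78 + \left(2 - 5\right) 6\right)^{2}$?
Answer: $9216$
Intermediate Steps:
$\left(-78 + \left(2 - 5\right) 6\right)^{2} = \left(-78 - 18\right)^{2} = \left(-96\right)^{2} = 9216$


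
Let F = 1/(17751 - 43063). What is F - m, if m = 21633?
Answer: -547574497/25312 ≈ -21633.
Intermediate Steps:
F = -1/25312 (F = 1/(-25312) = -1/25312 ≈ -3.9507e-5)
F - m = -1/25312 - 1*21633 = -1/25312 - 21633 = -547574497/25312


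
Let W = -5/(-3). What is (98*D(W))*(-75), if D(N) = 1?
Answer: -7350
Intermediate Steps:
W = 5/3 (W = -5*(-1/3) = 5/3 ≈ 1.6667)
(98*D(W))*(-75) = (98*1)*(-75) = 98*(-75) = -7350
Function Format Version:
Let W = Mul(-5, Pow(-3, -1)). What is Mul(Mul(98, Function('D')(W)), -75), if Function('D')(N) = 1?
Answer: -7350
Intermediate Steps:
W = Rational(5, 3) (W = Mul(-5, Rational(-1, 3)) = Rational(5, 3) ≈ 1.6667)
Mul(Mul(98, Function('D')(W)), -75) = Mul(Mul(98, 1), -75) = Mul(98, -75) = -7350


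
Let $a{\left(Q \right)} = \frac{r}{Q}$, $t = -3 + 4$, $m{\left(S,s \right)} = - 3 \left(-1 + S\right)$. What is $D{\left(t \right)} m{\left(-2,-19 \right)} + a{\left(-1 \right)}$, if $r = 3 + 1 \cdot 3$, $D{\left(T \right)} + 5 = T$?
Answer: $-42$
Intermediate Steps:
$m{\left(S,s \right)} = 3 - 3 S$
$t = 1$
$D{\left(T \right)} = -5 + T$
$r = 6$ ($r = 3 + 3 = 6$)
$a{\left(Q \right)} = \frac{6}{Q}$
$D{\left(t \right)} m{\left(-2,-19 \right)} + a{\left(-1 \right)} = \left(-5 + 1\right) \left(3 - -6\right) + \frac{6}{-1} = - 4 \left(3 + 6\right) + 6 \left(-1\right) = \left(-4\right) 9 - 6 = -36 - 6 = -42$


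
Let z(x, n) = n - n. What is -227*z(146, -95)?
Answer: 0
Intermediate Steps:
z(x, n) = 0
-227*z(146, -95) = -227*0 = 0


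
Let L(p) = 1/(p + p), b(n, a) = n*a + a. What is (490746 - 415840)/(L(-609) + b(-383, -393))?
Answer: 91235508/182853467 ≈ 0.49895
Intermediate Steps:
b(n, a) = a + a*n (b(n, a) = a*n + a = a + a*n)
L(p) = 1/(2*p)
(490746 - 415840)/(L(-609) + b(-383, -393)) = (490746 - 415840)/((½)/(-609) - 393*(1 - 383)) = 74906/((½)*(-1/609) - 393*(-382)) = 74906/(-1/1218 + 150126) = 74906/(182853467/1218) = 74906*(1218/182853467) = 91235508/182853467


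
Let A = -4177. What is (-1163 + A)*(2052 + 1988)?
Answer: -21573600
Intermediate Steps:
(-1163 + A)*(2052 + 1988) = (-1163 - 4177)*(2052 + 1988) = -5340*4040 = -21573600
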